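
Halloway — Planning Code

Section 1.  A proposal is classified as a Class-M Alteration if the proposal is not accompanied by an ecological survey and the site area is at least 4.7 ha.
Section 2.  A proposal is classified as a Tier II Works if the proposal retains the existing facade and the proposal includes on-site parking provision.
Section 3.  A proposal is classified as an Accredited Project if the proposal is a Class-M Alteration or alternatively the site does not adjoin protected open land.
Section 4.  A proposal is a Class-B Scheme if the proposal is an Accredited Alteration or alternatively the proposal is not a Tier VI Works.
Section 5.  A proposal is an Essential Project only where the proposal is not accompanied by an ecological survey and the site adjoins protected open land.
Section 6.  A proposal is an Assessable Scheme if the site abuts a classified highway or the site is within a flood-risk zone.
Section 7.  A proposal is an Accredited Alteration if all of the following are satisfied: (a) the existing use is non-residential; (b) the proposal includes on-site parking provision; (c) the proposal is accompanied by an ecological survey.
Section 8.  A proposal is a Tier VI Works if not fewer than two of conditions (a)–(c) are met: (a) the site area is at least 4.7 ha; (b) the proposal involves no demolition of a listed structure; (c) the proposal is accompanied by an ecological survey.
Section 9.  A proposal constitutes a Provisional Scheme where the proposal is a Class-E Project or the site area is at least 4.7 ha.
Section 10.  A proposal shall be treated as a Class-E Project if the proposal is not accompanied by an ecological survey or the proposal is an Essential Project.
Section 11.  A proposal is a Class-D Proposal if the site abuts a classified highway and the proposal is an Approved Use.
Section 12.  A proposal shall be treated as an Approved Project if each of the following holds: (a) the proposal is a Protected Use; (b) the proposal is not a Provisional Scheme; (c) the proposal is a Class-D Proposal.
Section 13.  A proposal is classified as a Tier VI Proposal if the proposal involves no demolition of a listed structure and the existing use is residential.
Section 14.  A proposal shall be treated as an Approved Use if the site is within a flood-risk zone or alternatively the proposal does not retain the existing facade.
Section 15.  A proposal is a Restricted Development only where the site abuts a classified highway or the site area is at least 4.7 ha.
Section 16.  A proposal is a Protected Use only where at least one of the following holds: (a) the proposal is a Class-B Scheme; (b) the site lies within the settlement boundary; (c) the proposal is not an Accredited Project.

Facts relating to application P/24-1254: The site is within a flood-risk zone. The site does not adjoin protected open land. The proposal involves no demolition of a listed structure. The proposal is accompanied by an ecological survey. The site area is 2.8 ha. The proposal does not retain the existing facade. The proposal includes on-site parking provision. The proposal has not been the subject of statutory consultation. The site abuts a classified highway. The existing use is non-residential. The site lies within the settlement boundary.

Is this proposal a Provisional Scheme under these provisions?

Under section 5: the proposal is not accompanied by an ecological survey? no; and the site adjoins protected open land? no. So the proposal is not an Essential Project.
Under section 10: the proposal is not accompanied by an ecological survey? no; or Essential Project (section 5)? no. So the proposal is not a Class-E Project.
Under section 9: Class-E Project (section 10)? no; or site area: 2.8 ha ≥ 4.7 ha? no. So the proposal is not a Provisional Scheme.

No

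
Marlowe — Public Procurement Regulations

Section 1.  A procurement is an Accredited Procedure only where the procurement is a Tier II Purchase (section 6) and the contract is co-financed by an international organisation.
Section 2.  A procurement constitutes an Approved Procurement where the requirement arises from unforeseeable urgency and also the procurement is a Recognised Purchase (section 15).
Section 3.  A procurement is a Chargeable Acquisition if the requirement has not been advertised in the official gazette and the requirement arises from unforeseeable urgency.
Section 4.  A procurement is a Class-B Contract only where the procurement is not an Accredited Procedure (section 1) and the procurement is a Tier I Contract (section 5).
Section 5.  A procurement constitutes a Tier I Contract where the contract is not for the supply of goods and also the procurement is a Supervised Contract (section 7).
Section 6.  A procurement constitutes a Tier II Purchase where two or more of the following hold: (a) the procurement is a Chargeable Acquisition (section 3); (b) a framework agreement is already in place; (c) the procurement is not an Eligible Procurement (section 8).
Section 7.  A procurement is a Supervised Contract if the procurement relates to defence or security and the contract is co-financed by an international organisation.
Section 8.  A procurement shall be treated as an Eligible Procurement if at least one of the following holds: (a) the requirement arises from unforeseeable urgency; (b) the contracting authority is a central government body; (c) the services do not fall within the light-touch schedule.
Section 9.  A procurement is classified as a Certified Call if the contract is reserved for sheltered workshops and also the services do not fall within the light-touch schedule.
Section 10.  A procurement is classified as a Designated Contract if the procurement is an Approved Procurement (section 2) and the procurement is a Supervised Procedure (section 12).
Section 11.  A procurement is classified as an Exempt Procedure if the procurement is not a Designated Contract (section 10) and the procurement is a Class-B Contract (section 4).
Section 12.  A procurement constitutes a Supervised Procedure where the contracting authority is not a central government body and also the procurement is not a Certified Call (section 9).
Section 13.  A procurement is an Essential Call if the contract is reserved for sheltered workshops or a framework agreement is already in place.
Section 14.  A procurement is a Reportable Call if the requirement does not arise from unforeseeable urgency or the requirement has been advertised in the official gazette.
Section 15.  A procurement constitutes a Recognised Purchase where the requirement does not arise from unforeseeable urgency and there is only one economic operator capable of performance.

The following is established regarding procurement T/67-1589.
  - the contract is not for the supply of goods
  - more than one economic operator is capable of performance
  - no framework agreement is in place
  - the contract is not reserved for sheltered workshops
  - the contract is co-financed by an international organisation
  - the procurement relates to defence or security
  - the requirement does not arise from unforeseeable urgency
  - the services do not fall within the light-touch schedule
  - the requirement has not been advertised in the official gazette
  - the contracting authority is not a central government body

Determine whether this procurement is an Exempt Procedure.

section 15 — Recognised Purchase: [the requirement does not arise from unforeseeable urgency? yes] AND [there is only one economic operator capable of performance? no] → not satisfied.
section 2 — Approved Procurement: [the requirement arises from unforeseeable urgency? no] AND [Recognised Purchase (section 15)? no] → not satisfied.
section 9 — Certified Call: [the contract is reserved for sheltered workshops? no] AND [the services do not fall within the light-touch schedule? yes] → not satisfied.
section 12 — Supervised Procedure: [the contracting authority is not a central government body? yes] AND [not a Certified Call (section 9)? yes] → satisfied.
section 10 — Designated Contract: [Approved Procurement (section 2)? no] AND [Supervised Procedure (section 12)? yes] → not satisfied.
section 3 — Chargeable Acquisition: [the requirement has not been advertised in the official gazette? yes] AND [the requirement arises from unforeseeable urgency? no] → not satisfied.
section 8 — Eligible Procurement: [the requirement arises from unforeseeable urgency? no] OR [the contracting authority is a central government body? no] OR [the services do not fall within the light-touch schedule? yes] → satisfied.
section 6 — Tier II Purchase: Chargeable Acquisition (section 3)? no; a framework agreement is already in place? no; not an Eligible Procurement (section 8)? no — 0 of 3 hold (need ≥2) → not satisfied.
section 1 — Accredited Procedure: [Tier II Purchase (section 6)? no] AND [the contract is co-financed by an international organisation? yes] → not satisfied.
section 7 — Supervised Contract: [the procurement relates to defence or security? yes] AND [the contract is co-financed by an international organisation? yes] → satisfied.
section 5 — Tier I Contract: [the contract is not for the supply of goods? yes] AND [Supervised Contract (section 7)? yes] → satisfied.
section 4 — Class-B Contract: [not an Accredited Procedure (section 1)? yes] AND [Tier I Contract (section 5)? yes] → satisfied.
section 11 — Exempt Procedure: [not a Designated Contract (section 10)? yes] AND [Class-B Contract (section 4)? yes] → satisfied.

Yes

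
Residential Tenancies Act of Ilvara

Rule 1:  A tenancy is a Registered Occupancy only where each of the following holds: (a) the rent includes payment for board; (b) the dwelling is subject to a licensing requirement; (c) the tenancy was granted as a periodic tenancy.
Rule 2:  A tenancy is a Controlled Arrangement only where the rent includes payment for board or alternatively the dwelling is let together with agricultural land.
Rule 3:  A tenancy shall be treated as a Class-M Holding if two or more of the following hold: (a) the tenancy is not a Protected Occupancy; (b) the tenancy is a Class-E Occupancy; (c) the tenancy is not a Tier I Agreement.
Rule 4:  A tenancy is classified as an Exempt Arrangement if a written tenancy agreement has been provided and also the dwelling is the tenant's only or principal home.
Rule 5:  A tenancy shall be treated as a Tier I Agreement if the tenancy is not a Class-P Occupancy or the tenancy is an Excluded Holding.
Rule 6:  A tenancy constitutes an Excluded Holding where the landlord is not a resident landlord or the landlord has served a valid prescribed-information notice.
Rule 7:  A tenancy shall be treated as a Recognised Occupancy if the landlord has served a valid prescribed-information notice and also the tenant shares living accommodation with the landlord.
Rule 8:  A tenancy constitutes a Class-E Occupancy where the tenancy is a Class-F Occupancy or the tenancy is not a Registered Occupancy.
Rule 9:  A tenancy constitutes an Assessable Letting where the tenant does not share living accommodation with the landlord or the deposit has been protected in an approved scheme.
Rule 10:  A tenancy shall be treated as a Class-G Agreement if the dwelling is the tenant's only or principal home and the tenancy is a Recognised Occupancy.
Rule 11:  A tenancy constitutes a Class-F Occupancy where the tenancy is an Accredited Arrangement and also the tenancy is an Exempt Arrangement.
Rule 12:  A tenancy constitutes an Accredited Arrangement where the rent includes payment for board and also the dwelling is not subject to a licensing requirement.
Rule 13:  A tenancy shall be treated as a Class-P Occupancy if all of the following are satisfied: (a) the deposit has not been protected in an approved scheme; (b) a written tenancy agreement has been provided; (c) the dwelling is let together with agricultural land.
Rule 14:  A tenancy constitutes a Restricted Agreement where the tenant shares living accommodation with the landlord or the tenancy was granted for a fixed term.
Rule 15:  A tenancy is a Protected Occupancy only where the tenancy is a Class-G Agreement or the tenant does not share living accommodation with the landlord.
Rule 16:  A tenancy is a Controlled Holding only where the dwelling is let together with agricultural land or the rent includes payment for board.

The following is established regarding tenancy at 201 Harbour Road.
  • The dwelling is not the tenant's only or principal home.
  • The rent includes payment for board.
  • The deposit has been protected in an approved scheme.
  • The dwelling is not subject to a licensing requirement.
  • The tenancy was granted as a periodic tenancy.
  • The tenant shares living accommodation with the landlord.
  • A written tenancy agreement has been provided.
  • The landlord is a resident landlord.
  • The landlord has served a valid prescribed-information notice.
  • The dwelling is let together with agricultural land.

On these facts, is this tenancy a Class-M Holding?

Under rule 7: the landlord has served a valid prescribed-information notice? yes; and the tenant shares living accommodation with the landlord? yes. So the tenancy is a Recognised Occupancy.
Under rule 10: the dwelling is the tenant's only or principal home? no; and Recognised Occupancy (rule 7)? yes. So the tenancy is not a Class-G Agreement.
Under rule 15: Class-G Agreement (rule 10)? no; or the tenant does not share living accommodation with the landlord? no. So the tenancy is not a Protected Occupancy.
Under rule 12: the rent includes payment for board? yes; and the dwelling is not subject to a licensing requirement? yes. So the tenancy is an Accredited Arrangement.
Under rule 4: a written tenancy agreement has been provided? yes; and the dwelling is the tenant's only or principal home? no. So the tenancy is not an Exempt Arrangement.
Under rule 11: Accredited Arrangement (rule 12)? yes; and Exempt Arrangement (rule 4)? no. So the tenancy is not a Class-F Occupancy.
Under rule 1: the rent includes payment for board? yes; and the dwelling is subject to a licensing requirement? no; and the tenancy was granted as a periodic tenancy? yes. So the tenancy is not a Registered Occupancy.
Under rule 8: Class-F Occupancy (rule 11)? no; or not a Registered Occupancy (rule 1)? yes. So the tenancy is a Class-E Occupancy.
Under rule 13: the deposit has not been protected in an approved scheme? no; and a written tenancy agreement has been provided? yes; and the dwelling is let together with agricultural land? yes. So the tenancy is not a Class-P Occupancy.
Under rule 6: the landlord is not a resident landlord? no; or the landlord has served a valid prescribed-information notice? yes. So the tenancy is an Excluded Holding.
Under rule 5: not a Class-P Occupancy (rule 13)? yes; or Excluded Holding (rule 6)? yes. So the tenancy is a Tier I Agreement.
Under rule 3: not a Protected Occupancy (rule 15)? yes; Class-E Occupancy (rule 8)? yes; not a Tier I Agreement (rule 5)? no — 2 of 3 hold (need ≥2) → satisfied.

Yes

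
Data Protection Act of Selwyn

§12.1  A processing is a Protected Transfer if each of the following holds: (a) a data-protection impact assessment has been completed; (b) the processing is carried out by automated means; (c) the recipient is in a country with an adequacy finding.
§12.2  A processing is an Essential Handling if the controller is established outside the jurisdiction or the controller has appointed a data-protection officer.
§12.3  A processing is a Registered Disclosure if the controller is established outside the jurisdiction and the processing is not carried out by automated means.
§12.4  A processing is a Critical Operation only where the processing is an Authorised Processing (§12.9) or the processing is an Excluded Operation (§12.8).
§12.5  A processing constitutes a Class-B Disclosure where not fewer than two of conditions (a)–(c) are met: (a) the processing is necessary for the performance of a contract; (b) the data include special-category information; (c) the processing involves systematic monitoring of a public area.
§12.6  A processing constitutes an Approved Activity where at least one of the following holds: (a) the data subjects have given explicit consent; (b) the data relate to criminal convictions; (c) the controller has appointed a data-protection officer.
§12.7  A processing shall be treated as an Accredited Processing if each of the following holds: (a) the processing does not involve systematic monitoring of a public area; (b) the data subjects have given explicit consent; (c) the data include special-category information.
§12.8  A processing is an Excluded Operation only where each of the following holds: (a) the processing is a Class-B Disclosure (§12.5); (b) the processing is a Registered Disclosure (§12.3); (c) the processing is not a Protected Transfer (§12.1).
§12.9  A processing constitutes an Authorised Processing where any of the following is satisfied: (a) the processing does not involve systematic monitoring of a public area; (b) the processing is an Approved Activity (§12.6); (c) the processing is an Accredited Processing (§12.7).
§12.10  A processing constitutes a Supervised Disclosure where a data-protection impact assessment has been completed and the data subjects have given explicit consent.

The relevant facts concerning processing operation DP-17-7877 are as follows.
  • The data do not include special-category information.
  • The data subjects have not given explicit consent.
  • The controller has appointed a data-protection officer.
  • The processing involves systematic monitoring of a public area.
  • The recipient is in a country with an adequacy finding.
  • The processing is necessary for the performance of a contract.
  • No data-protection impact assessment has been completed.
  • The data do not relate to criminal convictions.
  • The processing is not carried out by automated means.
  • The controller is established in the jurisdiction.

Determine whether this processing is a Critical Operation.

Yes

§12.6 — Approved Activity: [the data subjects have given explicit consent? no] OR [the data relate to criminal convictions? no] OR [the controller has appointed a data-protection officer? yes] → satisfied.
§12.7 — Accredited Processing: [the processing does not involve systematic monitoring of a public area? no] AND [the data subjects have given explicit consent? no] AND [the data include special-category information? no] → not satisfied.
§12.9 — Authorised Processing: [the processing does not involve systematic monitoring of a public area? no] OR [Approved Activity (§12.6)? yes] OR [Accredited Processing (§12.7)? no] → satisfied.
§12.5 — Class-B Disclosure: the processing is necessary for the performance of a contract? yes; the data include special-category information? no; the processing involves systematic monitoring of a public area? yes — 2 of 3 hold (need ≥2) → satisfied.
§12.3 — Registered Disclosure: [the controller is established outside the jurisdiction? no] AND [the processing is not carried out by automated means? yes] → not satisfied.
§12.1 — Protected Transfer: [a data-protection impact assessment has been completed? no] AND [the processing is carried out by automated means? no] AND [the recipient is in a country with an adequacy finding? yes] → not satisfied.
§12.8 — Excluded Operation: [Class-B Disclosure (§12.5)? yes] AND [Registered Disclosure (§12.3)? no] AND [not a Protected Transfer (§12.1)? yes] → not satisfied.
§12.4 — Critical Operation: [Authorised Processing (§12.9)? yes] OR [Excluded Operation (§12.8)? no] → satisfied.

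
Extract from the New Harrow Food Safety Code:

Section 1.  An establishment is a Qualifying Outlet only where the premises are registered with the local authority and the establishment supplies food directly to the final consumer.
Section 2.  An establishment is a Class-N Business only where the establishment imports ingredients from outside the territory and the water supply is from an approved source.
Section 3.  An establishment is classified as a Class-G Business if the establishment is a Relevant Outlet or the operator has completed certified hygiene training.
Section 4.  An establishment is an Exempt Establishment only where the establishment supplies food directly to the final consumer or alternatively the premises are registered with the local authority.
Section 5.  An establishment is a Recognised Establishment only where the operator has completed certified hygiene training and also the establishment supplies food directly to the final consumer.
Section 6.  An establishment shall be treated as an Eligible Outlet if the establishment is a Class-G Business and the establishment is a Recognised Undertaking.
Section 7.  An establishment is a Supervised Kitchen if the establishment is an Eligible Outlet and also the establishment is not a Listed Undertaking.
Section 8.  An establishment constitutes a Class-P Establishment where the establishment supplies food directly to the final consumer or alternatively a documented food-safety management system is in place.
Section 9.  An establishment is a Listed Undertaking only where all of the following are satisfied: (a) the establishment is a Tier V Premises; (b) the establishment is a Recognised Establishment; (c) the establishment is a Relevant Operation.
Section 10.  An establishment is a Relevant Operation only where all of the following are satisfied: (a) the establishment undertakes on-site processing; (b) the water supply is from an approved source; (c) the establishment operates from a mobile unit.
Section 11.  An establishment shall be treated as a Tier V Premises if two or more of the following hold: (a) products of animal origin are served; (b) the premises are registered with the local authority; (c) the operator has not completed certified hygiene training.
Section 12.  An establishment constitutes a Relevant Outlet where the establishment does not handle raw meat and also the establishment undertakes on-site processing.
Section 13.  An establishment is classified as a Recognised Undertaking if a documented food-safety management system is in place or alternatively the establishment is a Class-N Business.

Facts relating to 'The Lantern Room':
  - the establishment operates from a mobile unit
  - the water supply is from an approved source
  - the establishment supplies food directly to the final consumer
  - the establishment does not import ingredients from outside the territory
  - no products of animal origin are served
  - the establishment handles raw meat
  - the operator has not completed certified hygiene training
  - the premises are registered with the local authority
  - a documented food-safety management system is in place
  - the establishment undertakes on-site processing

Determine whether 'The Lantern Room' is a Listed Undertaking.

section 11 — Tier V Premises: products of animal origin are served? no; the premises are registered with the local authority? yes; the operator has not completed certified hygiene training? yes — 2 of 3 hold (need ≥2) → satisfied.
section 5 — Recognised Establishment: [the operator has completed certified hygiene training? no] AND [the establishment supplies food directly to the final consumer? yes] → not satisfied.
section 10 — Relevant Operation: [the establishment undertakes on-site processing? yes] AND [the water supply is from an approved source? yes] AND [the establishment operates from a mobile unit? yes] → satisfied.
section 9 — Listed Undertaking: [Tier V Premises (section 11)? yes] AND [Recognised Establishment (section 5)? no] AND [Relevant Operation (section 10)? yes] → not satisfied.

No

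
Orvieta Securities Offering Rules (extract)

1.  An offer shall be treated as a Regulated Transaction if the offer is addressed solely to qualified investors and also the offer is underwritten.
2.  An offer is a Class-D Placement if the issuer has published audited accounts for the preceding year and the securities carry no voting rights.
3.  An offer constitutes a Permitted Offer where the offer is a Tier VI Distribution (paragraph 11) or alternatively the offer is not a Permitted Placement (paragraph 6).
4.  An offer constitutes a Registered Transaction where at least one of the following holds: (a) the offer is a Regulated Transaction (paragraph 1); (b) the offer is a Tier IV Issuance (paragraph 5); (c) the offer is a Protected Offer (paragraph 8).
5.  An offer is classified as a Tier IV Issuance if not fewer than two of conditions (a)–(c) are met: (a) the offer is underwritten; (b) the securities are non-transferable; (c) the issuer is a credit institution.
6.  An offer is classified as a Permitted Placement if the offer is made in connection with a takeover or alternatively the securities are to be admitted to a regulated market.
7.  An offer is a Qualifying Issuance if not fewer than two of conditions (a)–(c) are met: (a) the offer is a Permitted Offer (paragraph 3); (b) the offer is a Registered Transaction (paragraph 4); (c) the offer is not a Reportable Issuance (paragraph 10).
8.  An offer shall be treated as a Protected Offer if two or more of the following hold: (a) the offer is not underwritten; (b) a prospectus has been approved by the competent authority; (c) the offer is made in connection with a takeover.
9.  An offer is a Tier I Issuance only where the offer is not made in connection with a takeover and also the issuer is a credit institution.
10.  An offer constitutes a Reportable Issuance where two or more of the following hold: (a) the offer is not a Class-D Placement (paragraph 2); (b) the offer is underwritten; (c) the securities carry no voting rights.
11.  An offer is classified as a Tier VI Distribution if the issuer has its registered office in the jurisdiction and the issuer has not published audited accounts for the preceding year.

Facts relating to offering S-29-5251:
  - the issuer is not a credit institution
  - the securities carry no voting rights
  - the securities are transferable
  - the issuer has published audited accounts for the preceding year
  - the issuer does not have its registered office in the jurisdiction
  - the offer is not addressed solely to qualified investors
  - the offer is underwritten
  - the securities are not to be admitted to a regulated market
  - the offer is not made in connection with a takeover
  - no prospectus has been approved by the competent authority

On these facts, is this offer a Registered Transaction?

paragraph 1 — Regulated Transaction: [the offer is addressed solely to qualified investors? no] AND [the offer is underwritten? yes] → not satisfied.
paragraph 5 — Tier IV Issuance: the offer is underwritten? yes; the securities are non-transferable? no; the issuer is a credit institution? no — 1 of 3 hold (need ≥2) → not satisfied.
paragraph 8 — Protected Offer: the offer is not underwritten? no; a prospectus has been approved by the competent authority? no; the offer is made in connection with a takeover? no — 0 of 3 hold (need ≥2) → not satisfied.
paragraph 4 — Registered Transaction: [Regulated Transaction (paragraph 1)? no] OR [Tier IV Issuance (paragraph 5)? no] OR [Protected Offer (paragraph 8)? no] → not satisfied.

No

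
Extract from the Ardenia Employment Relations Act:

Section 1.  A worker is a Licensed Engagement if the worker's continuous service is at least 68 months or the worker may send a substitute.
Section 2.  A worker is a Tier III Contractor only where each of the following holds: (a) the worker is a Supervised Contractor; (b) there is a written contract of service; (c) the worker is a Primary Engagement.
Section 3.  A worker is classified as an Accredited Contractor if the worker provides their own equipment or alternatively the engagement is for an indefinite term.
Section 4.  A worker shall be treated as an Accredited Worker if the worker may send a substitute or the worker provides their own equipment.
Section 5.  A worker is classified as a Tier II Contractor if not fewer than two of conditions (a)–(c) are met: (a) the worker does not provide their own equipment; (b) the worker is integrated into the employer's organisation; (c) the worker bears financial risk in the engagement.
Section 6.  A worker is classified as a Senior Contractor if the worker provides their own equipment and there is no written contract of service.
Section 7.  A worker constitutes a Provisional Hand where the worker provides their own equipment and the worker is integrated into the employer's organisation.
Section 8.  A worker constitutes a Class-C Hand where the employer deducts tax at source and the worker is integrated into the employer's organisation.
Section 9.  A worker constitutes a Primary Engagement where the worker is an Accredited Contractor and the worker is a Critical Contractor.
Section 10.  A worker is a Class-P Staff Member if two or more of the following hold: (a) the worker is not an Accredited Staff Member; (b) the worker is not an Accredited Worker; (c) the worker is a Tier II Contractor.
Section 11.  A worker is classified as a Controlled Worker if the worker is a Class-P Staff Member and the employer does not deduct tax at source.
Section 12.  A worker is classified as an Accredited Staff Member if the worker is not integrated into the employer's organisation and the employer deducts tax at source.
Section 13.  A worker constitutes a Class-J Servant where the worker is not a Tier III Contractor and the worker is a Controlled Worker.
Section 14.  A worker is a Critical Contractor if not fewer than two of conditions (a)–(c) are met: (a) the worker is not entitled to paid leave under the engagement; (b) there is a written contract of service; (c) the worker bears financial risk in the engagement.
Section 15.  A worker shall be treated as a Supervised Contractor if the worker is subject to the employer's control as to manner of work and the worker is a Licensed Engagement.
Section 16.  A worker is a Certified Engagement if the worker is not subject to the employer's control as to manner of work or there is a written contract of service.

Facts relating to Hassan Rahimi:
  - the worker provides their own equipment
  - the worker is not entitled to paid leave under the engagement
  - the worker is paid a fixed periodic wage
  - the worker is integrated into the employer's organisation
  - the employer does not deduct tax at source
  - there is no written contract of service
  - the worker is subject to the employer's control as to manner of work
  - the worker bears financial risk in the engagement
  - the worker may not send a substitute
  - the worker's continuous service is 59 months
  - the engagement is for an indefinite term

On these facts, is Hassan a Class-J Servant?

Yes

section 1 — Licensed Engagement: [worker's continuous service: 59 months ≥ 68 months? no] OR [the worker may send a substitute? no] → not satisfied.
section 15 — Supervised Contractor: [the worker is subject to the employer's control as to manner of work? yes] AND [Licensed Engagement (section 1)? no] → not satisfied.
section 3 — Accredited Contractor: [the worker provides their own equipment? yes] OR [the engagement is for an indefinite term? yes] → satisfied.
section 14 — Critical Contractor: the worker is not entitled to paid leave under the engagement? yes; there is a written contract of service? no; the worker bears financial risk in the engagement? yes — 2 of 3 hold (need ≥2) → satisfied.
section 9 — Primary Engagement: [Accredited Contractor (section 3)? yes] AND [Critical Contractor (section 14)? yes] → satisfied.
section 2 — Tier III Contractor: [Supervised Contractor (section 15)? no] AND [there is a written contract of service? no] AND [Primary Engagement (section 9)? yes] → not satisfied.
section 12 — Accredited Staff Member: [the worker is not integrated into the employer's organisation? no] AND [the employer deducts tax at source? no] → not satisfied.
section 4 — Accredited Worker: [the worker may send a substitute? no] OR [the worker provides their own equipment? yes] → satisfied.
section 5 — Tier II Contractor: the worker does not provide their own equipment? no; the worker is integrated into the employer's organisation? yes; the worker bears financial risk in the engagement? yes — 2 of 3 hold (need ≥2) → satisfied.
section 10 — Class-P Staff Member: not an Accredited Staff Member (section 12)? yes; not an Accredited Worker (section 4)? no; Tier II Contractor (section 5)? yes — 2 of 3 hold (need ≥2) → satisfied.
section 11 — Controlled Worker: [Class-P Staff Member (section 10)? yes] AND [the employer does not deduct tax at source? yes] → satisfied.
section 13 — Class-J Servant: [not a Tier III Contractor (section 2)? yes] AND [Controlled Worker (section 11)? yes] → satisfied.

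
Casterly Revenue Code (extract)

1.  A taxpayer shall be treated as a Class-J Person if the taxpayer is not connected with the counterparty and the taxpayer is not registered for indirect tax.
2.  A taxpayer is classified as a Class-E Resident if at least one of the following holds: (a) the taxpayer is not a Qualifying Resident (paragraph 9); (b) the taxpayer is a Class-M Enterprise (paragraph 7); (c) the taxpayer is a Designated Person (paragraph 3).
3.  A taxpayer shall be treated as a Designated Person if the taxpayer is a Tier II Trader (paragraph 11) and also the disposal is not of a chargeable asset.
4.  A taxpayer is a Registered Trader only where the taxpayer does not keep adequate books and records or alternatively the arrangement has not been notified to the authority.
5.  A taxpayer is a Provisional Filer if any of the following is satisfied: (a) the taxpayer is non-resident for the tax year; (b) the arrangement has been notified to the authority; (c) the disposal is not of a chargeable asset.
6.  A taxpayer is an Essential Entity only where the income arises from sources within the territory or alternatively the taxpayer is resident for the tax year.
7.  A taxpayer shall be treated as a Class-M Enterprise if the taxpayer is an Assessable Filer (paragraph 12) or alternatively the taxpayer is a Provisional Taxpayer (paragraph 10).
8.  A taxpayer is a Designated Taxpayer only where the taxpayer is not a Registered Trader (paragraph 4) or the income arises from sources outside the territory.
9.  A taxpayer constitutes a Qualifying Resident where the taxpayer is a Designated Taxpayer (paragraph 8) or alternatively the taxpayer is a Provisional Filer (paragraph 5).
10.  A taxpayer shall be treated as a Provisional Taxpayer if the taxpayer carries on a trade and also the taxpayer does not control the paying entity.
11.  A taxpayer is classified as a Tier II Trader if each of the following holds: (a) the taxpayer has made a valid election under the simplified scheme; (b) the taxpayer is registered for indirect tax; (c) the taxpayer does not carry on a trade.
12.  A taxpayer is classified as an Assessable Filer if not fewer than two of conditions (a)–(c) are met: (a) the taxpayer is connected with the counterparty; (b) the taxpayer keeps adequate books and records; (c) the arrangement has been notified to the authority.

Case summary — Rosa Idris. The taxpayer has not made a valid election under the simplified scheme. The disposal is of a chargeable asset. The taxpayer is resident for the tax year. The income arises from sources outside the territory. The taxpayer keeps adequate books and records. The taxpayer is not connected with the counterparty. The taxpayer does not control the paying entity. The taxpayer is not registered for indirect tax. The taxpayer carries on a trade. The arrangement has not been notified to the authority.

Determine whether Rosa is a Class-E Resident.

paragraph 4 — Registered Trader: [the taxpayer does not keep adequate books and records? no] OR [the arrangement has not been notified to the authority? yes] → satisfied.
paragraph 8 — Designated Taxpayer: [not a Registered Trader (paragraph 4)? no] OR [the income arises from sources outside the territory? yes] → satisfied.
paragraph 5 — Provisional Filer: [the taxpayer is non-resident for the tax year? no] OR [the arrangement has been notified to the authority? no] OR [the disposal is not of a chargeable asset? no] → not satisfied.
paragraph 9 — Qualifying Resident: [Designated Taxpayer (paragraph 8)? yes] OR [Provisional Filer (paragraph 5)? no] → satisfied.
paragraph 12 — Assessable Filer: the taxpayer is connected with the counterparty? no; the taxpayer keeps adequate books and records? yes; the arrangement has been notified to the authority? no — 1 of 3 hold (need ≥2) → not satisfied.
paragraph 10 — Provisional Taxpayer: [the taxpayer carries on a trade? yes] AND [the taxpayer does not control the paying entity? yes] → satisfied.
paragraph 7 — Class-M Enterprise: [Assessable Filer (paragraph 12)? no] OR [Provisional Taxpayer (paragraph 10)? yes] → satisfied.
paragraph 11 — Tier II Trader: [the taxpayer has made a valid election under the simplified scheme? no] AND [the taxpayer is registered for indirect tax? no] AND [the taxpayer does not carry on a trade? no] → not satisfied.
paragraph 3 — Designated Person: [Tier II Trader (paragraph 11)? no] AND [the disposal is not of a chargeable asset? no] → not satisfied.
paragraph 2 — Class-E Resident: [not a Qualifying Resident (paragraph 9)? no] OR [Class-M Enterprise (paragraph 7)? yes] OR [Designated Person (paragraph 3)? no] → satisfied.

Yes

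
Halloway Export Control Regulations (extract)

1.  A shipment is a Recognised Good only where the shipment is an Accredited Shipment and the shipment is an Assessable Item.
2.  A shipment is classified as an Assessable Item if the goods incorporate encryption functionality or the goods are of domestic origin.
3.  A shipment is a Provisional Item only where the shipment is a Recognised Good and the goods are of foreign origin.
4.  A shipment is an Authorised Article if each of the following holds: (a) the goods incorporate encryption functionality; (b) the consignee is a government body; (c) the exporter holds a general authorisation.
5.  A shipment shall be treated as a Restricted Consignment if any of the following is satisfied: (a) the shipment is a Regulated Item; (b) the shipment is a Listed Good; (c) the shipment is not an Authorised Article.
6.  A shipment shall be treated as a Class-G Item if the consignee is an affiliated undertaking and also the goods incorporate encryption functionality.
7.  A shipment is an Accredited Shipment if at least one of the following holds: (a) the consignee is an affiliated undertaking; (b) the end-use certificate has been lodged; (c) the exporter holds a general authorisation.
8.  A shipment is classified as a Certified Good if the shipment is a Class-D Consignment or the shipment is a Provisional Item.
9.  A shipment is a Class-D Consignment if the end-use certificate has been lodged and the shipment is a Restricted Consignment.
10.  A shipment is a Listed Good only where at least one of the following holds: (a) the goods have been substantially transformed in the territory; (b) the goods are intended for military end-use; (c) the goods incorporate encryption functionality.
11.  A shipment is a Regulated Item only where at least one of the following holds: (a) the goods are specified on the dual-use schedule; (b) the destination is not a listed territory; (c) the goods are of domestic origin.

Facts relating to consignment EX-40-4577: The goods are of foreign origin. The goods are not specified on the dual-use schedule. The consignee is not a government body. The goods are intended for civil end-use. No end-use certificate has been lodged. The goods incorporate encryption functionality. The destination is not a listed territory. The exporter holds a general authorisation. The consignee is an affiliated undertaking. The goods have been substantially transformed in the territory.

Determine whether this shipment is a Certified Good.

paragraph 11 — Regulated Item: [the goods are specified on the dual-use schedule? no] OR [the destination is not a listed territory? yes] OR [the goods are of domestic origin? no] → satisfied.
paragraph 10 — Listed Good: [the goods have been substantially transformed in the territory? yes] OR [the goods are intended for military end-use? no] OR [the goods incorporate encryption functionality? yes] → satisfied.
paragraph 4 — Authorised Article: [the goods incorporate encryption functionality? yes] AND [the consignee is a government body? no] AND [the exporter holds a general authorisation? yes] → not satisfied.
paragraph 5 — Restricted Consignment: [Regulated Item (paragraph 11)? yes] OR [Listed Good (paragraph 10)? yes] OR [not an Authorised Article (paragraph 4)? yes] → satisfied.
paragraph 9 — Class-D Consignment: [the end-use certificate has been lodged? no] AND [Restricted Consignment (paragraph 5)? yes] → not satisfied.
paragraph 7 — Accredited Shipment: [the consignee is an affiliated undertaking? yes] OR [the end-use certificate has been lodged? no] OR [the exporter holds a general authorisation? yes] → satisfied.
paragraph 2 — Assessable Item: [the goods incorporate encryption functionality? yes] OR [the goods are of domestic origin? no] → satisfied.
paragraph 1 — Recognised Good: [Accredited Shipment (paragraph 7)? yes] AND [Assessable Item (paragraph 2)? yes] → satisfied.
paragraph 3 — Provisional Item: [Recognised Good (paragraph 1)? yes] AND [the goods are of foreign origin? yes] → satisfied.
paragraph 8 — Certified Good: [Class-D Consignment (paragraph 9)? no] OR [Provisional Item (paragraph 3)? yes] → satisfied.

Yes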